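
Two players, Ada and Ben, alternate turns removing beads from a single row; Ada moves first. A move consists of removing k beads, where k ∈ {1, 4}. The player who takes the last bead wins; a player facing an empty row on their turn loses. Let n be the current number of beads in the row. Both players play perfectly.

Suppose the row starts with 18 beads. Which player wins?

Ada wins.

Build the W/L table. Terminal = L. A non-terminal position is W if it has a move to some L; otherwise it is L.
n=0: no move → L
n=1: →0(L), so W
n=2: →1(W) only, which is W, so L
n=3: →2(L), so W
n=4: →0(L), so W
n=5: →4(W), 1(W) — all W, so L
n=6: →5(L), so W
n=7: →6(W), 3(W) — all W, so L
n=8: →7(L), so W
n=9: →5(L), so W
n=10: →9(W), 6(W) — all W, so L
n=11: →10(L), so W
n=12: →11(W), 8(W) — all W, so L
n=13: →12(L), so W
n=14: →10(L), so W
n=15: →14(W), 11(W) — all W, so L
n=16: →15(L), so W
n=17: →16(W), 13(W) — all W, so L
n=18: →17(L), so W
From 18 Ada can remove 1, leaving 17, reaching an L position.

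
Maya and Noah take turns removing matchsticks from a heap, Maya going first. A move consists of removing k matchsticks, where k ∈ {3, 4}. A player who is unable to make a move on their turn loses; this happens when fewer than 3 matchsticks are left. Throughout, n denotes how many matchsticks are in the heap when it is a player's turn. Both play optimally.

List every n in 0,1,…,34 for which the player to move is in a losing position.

Build the W/L table. Terminal = L. A non-terminal position is W if it has a move to some L; otherwise it is L.
n=0: no move → L
n=1: no move → L
n=2: no move → L
n=3: →0(L), so W
n=4: →1(L), so W
n=5: →2(L), so W
n=6: →2(L), so W
n=7: →4(W), 3(W) — all W, so L
n=8: →5(W), 4(W) — all W, so L
n=9: →6(W), 5(W) — all W, so L
n=10: →7(L), so W
n=11: →8(L), so W
n=12: →9(L), so W
n=13: →9(L), so W
n=14: →11(W), 10(W) — all W, so L
n=15: →12(W), 11(W) — all W, so L
n=16: →13(W), 12(W) — all W, so L
n=17: →14(L), so W
n=18: →15(L), so W
n=19: →16(L), so W
n=20: →16(L), so W
n=21: →18(W), 17(W) — all W, so L
n=22: →19(W), 18(W) — all W, so L
n=23: →20(W), 19(W) — all W, so L
n=24: →21(L), so W
n=25: →22(L), so W
n=26: →23(L), so W
n=27: →23(L), so W
n=28: →25(W), 24(W) — all W, so L
n=29: →26(W), 25(W) — all W, so L
n=30: →27(W), 26(W) — all W, so L
n=31: →28(L), so W
n=32: →29(L), so W
n=33: →30(L), so W
n=34: →30(L), so W
Reading off the rows marked L gives the requested list; there are 15 such values of n.

0, 1, 2, 7, 8, 9, 14, 15, 16, 21, 22, 23, 28, 29, 30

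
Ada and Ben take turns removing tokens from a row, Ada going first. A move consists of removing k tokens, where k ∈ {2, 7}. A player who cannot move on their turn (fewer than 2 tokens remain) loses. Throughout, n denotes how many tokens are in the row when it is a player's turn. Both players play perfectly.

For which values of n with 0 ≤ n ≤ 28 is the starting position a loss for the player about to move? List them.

0, 1, 4, 5, 9, 10, 13, 14, 18, 19, 22, 23, 27, 28

Label each position W (a win for the player to move) or L (a loss). A position with no legal move is L; any other position is W exactly when some move reaches an L, and L when every move reaches a W.
n=0: no move → L
n=1: no move → L
n=2: →0(L), so W
n=3: →1(L), so W
n=4: →2(W) only, which is W, so L
n=5: →3(W) only, which is W, so L
n=6: →4(L), so W
n=7: →5(L), so W
n=8: →1(L), so W
n=9: →7(W), 2(W) — all W, so L
n=10: →8(W), 3(W) — all W, so L
n=11: →9(L), so W
n=12: →10(L), so W
n=13: →11(W), 6(W) — all W, so L
n=14: →12(W), 7(W) — all W, so L
n=15: →13(L), so W
n=16: →14(L), so W
n=17: →10(L), so W
n=18: →16(W), 11(W) — all W, so L
n=19: →17(W), 12(W) — all W, so L
n=20: →18(L), so W
n=21: →19(L), so W
n=22: →20(W), 15(W) — all W, so L
n=23: →21(W), 16(W) — all W, so L
n=24: →22(L), so W
n=25: →23(L), so W
n=26: →19(L), so W
n=27: →25(W), 20(W) — all W, so L
n=28: →26(W), 21(W) — all W, so L
The losing starting values of n are exactly the entries labelled L in this table (14 of them).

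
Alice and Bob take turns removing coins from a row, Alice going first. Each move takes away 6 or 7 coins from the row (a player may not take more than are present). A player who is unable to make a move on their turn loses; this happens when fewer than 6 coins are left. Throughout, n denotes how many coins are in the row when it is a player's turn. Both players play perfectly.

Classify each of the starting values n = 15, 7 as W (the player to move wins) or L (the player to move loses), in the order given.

Use the standard recursion: the mover loses at a terminal position; elsewhere, the mover wins exactly when some move hands the opponent an L position.
n=0: no move → L
n=1: no move → L
n=2: no move → L
n=3: no move → L
n=4: no move → L
n=5: no move → L
n=6: reaches L-position 0 → W
n=7: reaches L-position 1 → W
n=8: reaches L-position 2 → W
n=9: reaches L-position 3 → W
n=10: reaches L-position 4 → W
n=11: reaches L-position 5 → W
n=12: reaches L-position 5 → W
n=13: only reaches 7(W), 6(W), all W → L
n=14: only reaches 8(W), 7(W), all W → L
n=15: only reaches 9(W), 8(W), all W → L

15: L, 7: W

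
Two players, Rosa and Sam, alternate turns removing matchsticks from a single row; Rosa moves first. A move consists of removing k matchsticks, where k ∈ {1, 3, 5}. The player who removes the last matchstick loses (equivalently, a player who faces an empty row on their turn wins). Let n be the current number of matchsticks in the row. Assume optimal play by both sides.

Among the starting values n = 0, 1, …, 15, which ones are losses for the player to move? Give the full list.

Positions with no move are W. A position that does have a move is losing for the player to move precisely when every available move leads to a winning position for the opponent. Fill in the labels:
n=0: no move; the opponent has just taken the last matchstick and therefore loses → W
n=1: →0(W) only, which is W, so L
n=2: →1(L), so W
n=3: →2(W), 0(W) — all W, so L
n=4: →3(L), so W
n=5: →4(W), 2(W), 0(W) — all W, so L
n=6: →5(L), so W
n=7: →6(W), 4(W), 2(W) — all W, so L
n=8: →7(L), so W
n=9: →8(W), 6(W), 4(W) — all W, so L
n=10: →9(L), so W
n=11: →10(W), 8(W), 6(W) — all W, so L
n=12: →11(L), so W
n=13: →12(W), 10(W), 8(W) — all W, so L
n=14: →13(L), so W
n=15: →14(W), 12(W), 10(W) — all W, so L
Reading off the rows marked L gives the requested list; there are 8 such values of n.

1, 3, 5, 7, 9, 11, 13, 15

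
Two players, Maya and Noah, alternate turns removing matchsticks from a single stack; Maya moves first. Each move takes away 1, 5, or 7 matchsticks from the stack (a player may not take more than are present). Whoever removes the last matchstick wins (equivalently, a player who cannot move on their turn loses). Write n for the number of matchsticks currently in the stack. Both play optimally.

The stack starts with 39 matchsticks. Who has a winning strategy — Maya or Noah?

Maya wins.

Work bottom-up. With no move the player to move loses. Otherwise the position is W if at least one move leads to an L position for the opponent, and L if every move leads to a W.
n=0: no move → L
n=1: can move to 0, which is L ⇒ W
n=2: the only move is to 1(W), a W ⇒ L
n=3: can move to 2, which is L ⇒ W
n=4: the only move is to 3(W), a W ⇒ L
n=5: can move to 4, which is L ⇒ W
n=6: moves to 5(W), 1(W); every one is W ⇒ L
n=7: can move to 6, which is L ⇒ W
n=8: moves to 7(W), 3(W), 1(W); every one is W ⇒ L
n=9: can move to 8, which is L ⇒ W
n=10: moves to 9(W), 5(W), 3(W); every one is W ⇒ L
n=11: can move to 10, which is L ⇒ W
n=12: moves to 11(W), 7(W), 5(W); every one is W ⇒ L
n=13: can move to 12, which is L ⇒ W
n=14: moves to 13(W), 9(W), 7(W); every one is W ⇒ L
n=15: can move to 14, which is L ⇒ W
n=16: moves to 15(W), 11(W), 9(W); every one is W ⇒ L
n=17: can move to 16, which is L ⇒ W
n=18: moves to 17(W), 13(W), 11(W); every one is W ⇒ L
n=19: can move to 18, which is L ⇒ W
n=20: moves to 19(W), 15(W), 13(W); every one is W ⇒ L
n=21: can move to 20, which is L ⇒ W
n=22: moves to 21(W), 17(W), 15(W); every one is W ⇒ L
n=23: can move to 22, which is L ⇒ W
n=24: moves to 23(W), 19(W), 17(W); every one is W ⇒ L
n=25: can move to 24, which is L ⇒ W
n=26: moves to 25(W), 21(W), 19(W); every one is W ⇒ L
n=27: can move to 26, which is L ⇒ W
n=28: moves to 27(W), 23(W), 21(W); every one is W ⇒ L
n=29: can move to 28, which is L ⇒ W
n=30: moves to 29(W), 25(W), 23(W); every one is W ⇒ L
n=31: can move to 30, which is L ⇒ W
n=32: moves to 31(W), 27(W), 25(W); every one is W ⇒ L
n=33: can move to 32, which is L ⇒ W
n=34: moves to 33(W), 29(W), 27(W); every one is W ⇒ L
n=35: can move to 34, which is L ⇒ W
n=36: moves to 35(W), 31(W), 29(W); every one is W ⇒ L
n=37: can move to 36, which is L ⇒ W
n=38: moves to 37(W), 33(W), 31(W); every one is W ⇒ L
n=39: can move to 38, which is L ⇒ W
The starting position 39 is W: Maya should remove 1, leaving 38, handing over an L position.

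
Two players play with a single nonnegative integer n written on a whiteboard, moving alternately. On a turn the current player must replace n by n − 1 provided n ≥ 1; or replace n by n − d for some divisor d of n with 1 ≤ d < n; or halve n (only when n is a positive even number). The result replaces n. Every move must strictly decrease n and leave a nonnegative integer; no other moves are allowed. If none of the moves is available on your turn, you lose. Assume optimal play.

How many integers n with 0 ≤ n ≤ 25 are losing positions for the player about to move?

13

Positions with no move are L. A position that does have a move is losing for the player to move precisely when every available move leads to a winning position for the opponent. Fill in the labels:
n=0: no move → L
n=1: W (go to 0, an L position)
n=2: L (sole option 1(W) is W)
n=3: W (go to 2, an L position)
n=4: W (go to 2, an L position)
n=5: L (sole option 4(W) is W)
n=6: W (go to 5, an L position)
n=7: L (sole option 6(W) is W)
n=8: W (go to 7, an L position)
n=9: L (options 6(W), 8(W) are all W)
n=10: W (go to 5, an L position)
n=11: L (sole option 10(W) is W)
n=12: W (go to 9, an L position)
n=13: L (sole option 12(W) is W)
n=14: W (go to 7, an L position)
n=15: L (options 10(W), 12(W), 14(W) are all W)
n=16: W (go to 15, an L position)
n=17: L (sole option 16(W) is W)
n=18: W (go to 9, an L position)
n=19: L (sole option 18(W) is W)
n=20: W (go to 15, an L position)
n=21: L (options 14(W), 18(W), 20(W) are all W)
n=22: W (go to 11, an L position)
n=23: L (sole option 22(W) is W)
n=24: W (go to 21, an L position)
n=25: L (options 20(W), 24(W) are all W)
L entries with 0 ≤ n ≤ 25: n = 0, 2, 5, 7, 9, 11, 13, 15, 17, 19, 21, 23, 25; that makes 13.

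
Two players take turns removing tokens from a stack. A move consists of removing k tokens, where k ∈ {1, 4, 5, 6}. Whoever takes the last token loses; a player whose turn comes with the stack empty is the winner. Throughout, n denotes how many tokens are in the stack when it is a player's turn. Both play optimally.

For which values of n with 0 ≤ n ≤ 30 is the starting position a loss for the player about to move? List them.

Classify positions by backward induction: terminal positions (no move available) are W. From any other position, the mover wins iff some move reaches an L.
n=0: no move; the opponent has just taken the last token and therefore loses → W
n=1: the only move is to 0(W), a W ⇒ L
n=2: can move to 1, which is L ⇒ W
n=3: the only move is to 2(W), a W ⇒ L
n=4: can move to 3, which is L ⇒ W
n=5: can move to 1, which is L ⇒ W
n=6: can move to 1, which is L ⇒ W
n=7: can move to 3, which is L ⇒ W
n=8: can move to 3, which is L ⇒ W
n=9: can move to 3, which is L ⇒ W
n=10: moves to 9(W), 6(W), 5(W), 4(W); every one is W ⇒ L
n=11: can move to 10, which is L ⇒ W
n=12: moves to 11(W), 8(W), 7(W), 6(W); every one is W ⇒ L
n=13: can move to 12, which is L ⇒ W
n=14: can move to 10, which is L ⇒ W
n=15: can move to 10, which is L ⇒ W
n=16: can move to 12, which is L ⇒ W
n=17: can move to 12, which is L ⇒ W
n=18: can move to 12, which is L ⇒ W
n=19: moves to 18(W), 15(W), 14(W), 13(W); every one is W ⇒ L
n=20: can move to 19, which is L ⇒ W
n=21: moves to 20(W), 17(W), 16(W), 15(W); every one is W ⇒ L
n=22: can move to 21, which is L ⇒ W
n=23: can move to 19, which is L ⇒ W
n=24: can move to 19, which is L ⇒ W
n=25: can move to 21, which is L ⇒ W
n=26: can move to 21, which is L ⇒ W
n=27: can move to 21, which is L ⇒ W
n=28: moves to 27(W), 24(W), 23(W), 22(W); every one is W ⇒ L
n=29: can move to 28, which is L ⇒ W
n=30: moves to 29(W), 26(W), 25(W), 24(W); every one is W ⇒ L
The losing starting values of n are exactly the entries labelled L in this table (8 of them).

1, 3, 10, 12, 19, 21, 28, 30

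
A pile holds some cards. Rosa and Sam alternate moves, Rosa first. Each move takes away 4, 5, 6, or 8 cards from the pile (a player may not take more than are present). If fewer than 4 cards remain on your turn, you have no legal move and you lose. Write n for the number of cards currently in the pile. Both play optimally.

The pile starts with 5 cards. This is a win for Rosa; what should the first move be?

Remove 4, leaving 1.

Use the standard recursion: the mover loses at a terminal position; elsewhere, the mover wins exactly when some move hands the opponent an L position.
n=0: no move → L
n=1: no move → L
n=2: no move → L
n=3: no move → L
n=4: W (go to 0, an L position)
n=5: W (go to 1, an L position)
From 5, the L positions reachable in one move are: 1, 0. Any move reaching one of these is winning.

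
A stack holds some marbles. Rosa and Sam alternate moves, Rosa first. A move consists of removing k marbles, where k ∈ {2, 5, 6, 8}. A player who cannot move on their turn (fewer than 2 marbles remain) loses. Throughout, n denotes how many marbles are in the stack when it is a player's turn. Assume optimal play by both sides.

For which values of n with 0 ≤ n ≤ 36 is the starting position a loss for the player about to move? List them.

Build the W/L table. Terminal = L. A non-terminal position is W if it has a move to some L; otherwise it is L.
n=0: no move → L
n=1: no move → L
n=2: reaches L-position 0 → W
n=3: reaches L-position 1 → W
n=4: only reaches 2(W), which is W → L
n=5: reaches L-position 0 → W
n=6: reaches L-position 4 → W
n=7: reaches L-position 1 → W
n=8: reaches L-position 0 → W
n=9: reaches L-position 4 → W
n=10: reaches L-position 4 → W
n=11: only reaches 9(W), 6(W), 5(W), 3(W), all W → L
n=12: reaches L-position 4 → W
n=13: reaches L-position 11 → W
n=14: only reaches 12(W), 9(W), 8(W), 6(W), all W → L
n=15: only reaches 13(W), 10(W), 9(W), 7(W), all W → L
n=16: reaches L-position 14 → W
n=17: reaches L-position 15 → W
n=18: only reaches 16(W), 13(W), 12(W), 10(W), all W → L
n=19: reaches L-position 14 → W
n=20: reaches L-position 18 → W
n=21: reaches L-position 15 → W
n=22: reaches L-position 14 → W
n=23: reaches L-position 18 → W
n=24: reaches L-position 18 → W
n=25: only reaches 23(W), 20(W), 19(W), 17(W), all W → L
n=26: reaches L-position 18 → W
n=27: reaches L-position 25 → W
n=28: only reaches 26(W), 23(W), 22(W), 20(W), all W → L
n=29: only reaches 27(W), 24(W), 23(W), 21(W), all W → L
n=30: reaches L-position 28 → W
n=31: reaches L-position 29 → W
n=32: only reaches 30(W), 27(W), 26(W), 24(W), all W → L
n=33: reaches L-position 28 → W
n=34: reaches L-position 32 → W
n=35: reaches L-position 29 → W
n=36: reaches L-position 28 → W
The losing starting values of n are exactly the entries labelled L in this table (11 of them).

0, 1, 4, 11, 14, 15, 18, 25, 28, 29, 32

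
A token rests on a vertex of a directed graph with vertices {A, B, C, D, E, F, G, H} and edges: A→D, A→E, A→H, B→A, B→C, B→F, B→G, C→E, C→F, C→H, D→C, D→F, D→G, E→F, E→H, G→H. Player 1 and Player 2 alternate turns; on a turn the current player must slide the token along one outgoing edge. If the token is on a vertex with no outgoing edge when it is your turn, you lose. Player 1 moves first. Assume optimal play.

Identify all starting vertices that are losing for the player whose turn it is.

F, H

Build the W/L table. Terminal = L. A non-terminal position is W if it has a move to some L; otherwise it is L.
Every edge goes from a vertex to one that appears earlier in the order H, F, E, G, C, D, A, B, so processing vertices in that order labels each vertex after all of its successors.
H: no outgoing edge → L
F: no outgoing edge → L
E: →F(L), so W
G: →H(L), so W
C: →F(L), so W
D: →F(L), so W
A: →H(L), so W
B: →F(L), so W
Reading off the rows marked L gives the requested list; there are 2 such vertices.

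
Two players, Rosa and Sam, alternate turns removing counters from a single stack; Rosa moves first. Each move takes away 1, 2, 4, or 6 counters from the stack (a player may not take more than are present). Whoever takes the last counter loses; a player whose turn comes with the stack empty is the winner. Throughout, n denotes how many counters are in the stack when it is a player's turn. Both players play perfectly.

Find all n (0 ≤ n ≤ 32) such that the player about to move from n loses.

1, 4, 9, 12, 17, 20, 25, 28

Positions with no move are W. A position that does have a move is losing for the player to move precisely when every available move leads to a winning position for the opponent. Fill in the labels:
n=0: no move; the opponent has just taken the last counter and therefore loses → W
n=1: the only move is to 0(W), a W ⇒ L
n=2: can move to 1, which is L ⇒ W
n=3: can move to 1, which is L ⇒ W
n=4: moves to 3(W), 2(W), 0(W); every one is W ⇒ L
n=5: can move to 4, which is L ⇒ W
n=6: can move to 4, which is L ⇒ W
n=7: can move to 1, which is L ⇒ W
n=8: can move to 4, which is L ⇒ W
n=9: moves to 8(W), 7(W), 5(W), 3(W); every one is W ⇒ L
n=10: can move to 9, which is L ⇒ W
n=11: can move to 9, which is L ⇒ W
n=12: moves to 11(W), 10(W), 8(W), 6(W); every one is W ⇒ L
n=13: can move to 12, which is L ⇒ W
n=14: can move to 12, which is L ⇒ W
n=15: can move to 9, which is L ⇒ W
n=16: can move to 12, which is L ⇒ W
n=17: moves to 16(W), 15(W), 13(W), 11(W); every one is W ⇒ L
n=18: can move to 17, which is L ⇒ W
n=19: can move to 17, which is L ⇒ W
n=20: moves to 19(W), 18(W), 16(W), 14(W); every one is W ⇒ L
n=21: can move to 20, which is L ⇒ W
n=22: can move to 20, which is L ⇒ W
n=23: can move to 17, which is L ⇒ W
n=24: can move to 20, which is L ⇒ W
n=25: moves to 24(W), 23(W), 21(W), 19(W); every one is W ⇒ L
n=26: can move to 25, which is L ⇒ W
n=27: can move to 25, which is L ⇒ W
n=28: moves to 27(W), 26(W), 24(W), 22(W); every one is W ⇒ L
n=29: can move to 28, which is L ⇒ W
n=30: can move to 28, which is L ⇒ W
n=31: can move to 25, which is L ⇒ W
n=32: can move to 28, which is L ⇒ W
Reading off the rows marked L gives the requested list; there are 8 such values of n.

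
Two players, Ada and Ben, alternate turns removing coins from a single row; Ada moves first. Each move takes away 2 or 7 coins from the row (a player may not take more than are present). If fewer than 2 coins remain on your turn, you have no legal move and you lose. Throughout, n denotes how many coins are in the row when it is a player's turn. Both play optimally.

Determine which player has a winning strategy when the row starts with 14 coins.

Classify positions by backward induction: terminal positions (no move available) are L. From any other position, the mover wins iff some move reaches an L.
n=0: no move → L
n=1: no move → L
n=2: reaches L-position 0 → W
n=3: reaches L-position 1 → W
n=4: only reaches 2(W), which is W → L
n=5: only reaches 3(W), which is W → L
n=6: reaches L-position 4 → W
n=7: reaches L-position 5 → W
n=8: reaches L-position 1 → W
n=9: only reaches 7(W), 2(W), all W → L
n=10: only reaches 8(W), 3(W), all W → L
n=11: reaches L-position 9 → W
n=12: reaches L-position 10 → W
n=13: only reaches 11(W), 6(W), all W → L
n=14: only reaches 12(W), 7(W), all W → L
The starting position 14 is L: whatever Ada does, the opponent receives a W position.

Ben wins.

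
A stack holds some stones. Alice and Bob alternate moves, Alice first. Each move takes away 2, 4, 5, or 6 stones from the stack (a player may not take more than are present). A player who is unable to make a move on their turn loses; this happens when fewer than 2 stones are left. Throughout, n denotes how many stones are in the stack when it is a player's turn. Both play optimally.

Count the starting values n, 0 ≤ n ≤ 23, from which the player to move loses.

Use the standard recursion: the mover loses at a terminal position; elsewhere, the mover wins exactly when some move hands the opponent an L position.
n=0: no move → L
n=1: no move → L
n=2: reaches L-position 0 → W
n=3: reaches L-position 1 → W
n=4: reaches L-position 0 → W
n=5: reaches L-position 1 → W
n=6: reaches L-position 1 → W
n=7: reaches L-position 1 → W
n=8: only reaches 6(W), 4(W), 3(W), 2(W), all W → L
n=9: only reaches 7(W), 5(W), 4(W), 3(W), all W → L
n=10: reaches L-position 8 → W
n=11: reaches L-position 9 → W
n=12: reaches L-position 8 → W
n=13: reaches L-position 9 → W
n=14: reaches L-position 9 → W
n=15: reaches L-position 9 → W
n=16: only reaches 14(W), 12(W), 11(W), 10(W), all W → L
n=17: only reaches 15(W), 13(W), 12(W), 11(W), all W → L
n=18: reaches L-position 16 → W
n=19: reaches L-position 17 → W
n=20: reaches L-position 16 → W
n=21: reaches L-position 17 → W
n=22: reaches L-position 17 → W
n=23: reaches L-position 17 → W
L entries with 0 ≤ n ≤ 23: n = 0, 1, 8, 9, 16, 17; that makes 6.

6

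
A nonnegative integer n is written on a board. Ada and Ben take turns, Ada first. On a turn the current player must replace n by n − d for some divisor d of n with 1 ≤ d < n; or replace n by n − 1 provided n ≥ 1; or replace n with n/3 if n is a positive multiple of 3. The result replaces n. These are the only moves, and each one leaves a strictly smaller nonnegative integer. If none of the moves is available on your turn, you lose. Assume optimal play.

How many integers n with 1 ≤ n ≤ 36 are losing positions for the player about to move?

Use the standard recursion: the mover loses at a terminal position; elsewhere, the mover wins exactly when some move hands the opponent an L position.
n=0: no move → L
n=1: W (go to 0, an L position)
n=2: L (sole option 1(W) is W)
n=3: W (go to 2, an L position)
n=4: W (go to 2, an L position)
n=5: L (sole option 4(W) is W)
n=6: W (go to 2, an L position)
n=7: L (sole option 6(W) is W)
n=8: W (go to 7, an L position)
n=9: L (options 3(W), 6(W), 8(W) are all W)
n=10: W (go to 5, an L position)
n=11: L (sole option 10(W) is W)
n=12: W (go to 9, an L position)
n=13: L (sole option 12(W) is W)
n=14: W (go to 7, an L position)
n=15: W (go to 5, an L position)
n=16: L (options 8(W), 12(W), 14(W), 15(W) are all W)
n=17: W (go to 16, an L position)
n=18: W (go to 9, an L position)
n=19: L (sole option 18(W) is W)
n=20: W (go to 16, an L position)
n=21: W (go to 7, an L position)
n=22: W (go to 11, an L position)
n=23: L (sole option 22(W) is W)
n=24: W (go to 16, an L position)
n=25: L (options 20(W), 24(W) are all W)
n=26: W (go to 13, an L position)
n=27: W (go to 9, an L position)
n=28: L (options 14(W), 21(W), 24(W), 26(W), 27(W) are all W)
n=29: W (go to 28, an L position)
n=30: W (go to 25, an L position)
n=31: L (sole option 30(W) is W)
n=32: W (go to 16, an L position)
n=33: W (go to 11, an L position)
n=34: L (options 17(W), 32(W), 33(W) are all W)
n=35: W (go to 28, an L position)
n=36: W (go to 34, an L position)
L entries with 1 ≤ n ≤ 36 (n=0 is outside the asked range and is not counted): n = 2, 5, 7, 9, 11, 13, 16, 19, 23, 25, 28, 31, 34; that makes 13.

13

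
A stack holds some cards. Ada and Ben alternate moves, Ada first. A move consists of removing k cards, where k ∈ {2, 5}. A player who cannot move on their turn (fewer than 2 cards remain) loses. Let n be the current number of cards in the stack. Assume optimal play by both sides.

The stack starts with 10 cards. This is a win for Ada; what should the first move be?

Remove 2, leaving 8.

Compute win/loss labels from the base case upward. A position with no move is L. Any other position is W if it can reach an L in one move, else L.
n=0: no move → L
n=1: no move → L
n=2: can move to 0, which is L ⇒ W
n=3: can move to 1, which is L ⇒ W
n=4: the only move is to 2(W), a W ⇒ L
n=5: can move to 0, which is L ⇒ W
n=6: can move to 4, which is L ⇒ W
n=7: moves to 5(W), 2(W); every one is W ⇒ L
n=8: moves to 6(W), 3(W); every one is W ⇒ L
n=9: can move to 7, which is L ⇒ W
n=10: can move to 8, which is L ⇒ W
From 10, the L positions reachable in one move are: 8.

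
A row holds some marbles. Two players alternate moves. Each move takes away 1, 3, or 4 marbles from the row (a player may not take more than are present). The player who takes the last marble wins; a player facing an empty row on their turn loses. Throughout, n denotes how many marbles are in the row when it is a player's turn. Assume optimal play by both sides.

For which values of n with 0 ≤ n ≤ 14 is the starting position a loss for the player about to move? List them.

Compute win/loss labels from the base case upward. A position with no move is L. Any other position is W if it can reach an L in one move, else L.
n=0: no move → L
n=1: can move to 0, which is L ⇒ W
n=2: the only move is to 1(W), a W ⇒ L
n=3: can move to 2, which is L ⇒ W
n=4: can move to 0, which is L ⇒ W
n=5: can move to 2, which is L ⇒ W
n=6: can move to 2, which is L ⇒ W
n=7: moves to 6(W), 4(W), 3(W); every one is W ⇒ L
n=8: can move to 7, which is L ⇒ W
n=9: moves to 8(W), 6(W), 5(W); every one is W ⇒ L
n=10: can move to 9, which is L ⇒ W
n=11: can move to 7, which is L ⇒ W
n=12: can move to 9, which is L ⇒ W
n=13: can move to 9, which is L ⇒ W
n=14: moves to 13(W), 11(W), 10(W); every one is W ⇒ L
Reading off the rows marked L gives the requested list; there are 5 such values of n.

0, 2, 7, 9, 14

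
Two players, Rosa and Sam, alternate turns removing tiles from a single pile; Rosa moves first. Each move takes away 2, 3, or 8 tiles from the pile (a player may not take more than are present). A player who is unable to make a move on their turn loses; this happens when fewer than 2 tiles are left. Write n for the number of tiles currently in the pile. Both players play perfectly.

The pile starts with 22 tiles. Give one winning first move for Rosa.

Remove 2, leaving 20.

Work bottom-up. With no move the player to move loses. Otherwise the position is W if at least one move leads to an L position for the opponent, and L if every move leads to a W.
n=0: no move → L
n=1: no move → L
n=2: reaches L-position 0 → W
n=3: reaches L-position 1 → W
n=4: reaches L-position 1 → W
n=5: only reaches 3(W), 2(W), all W → L
n=6: only reaches 4(W), 3(W), all W → L
n=7: reaches L-position 5 → W
n=8: reaches L-position 6 → W
n=9: reaches L-position 6 → W
n=10: only reaches 8(W), 7(W), 2(W), all W → L
n=11: only reaches 9(W), 8(W), 3(W), all W → L
n=12: reaches L-position 10 → W
n=13: reaches L-position 11 → W
n=14: reaches L-position 11 → W
n=15: only reaches 13(W), 12(W), 7(W), all W → L
n=16: only reaches 14(W), 13(W), 8(W), all W → L
n=17: reaches L-position 15 → W
n=18: reaches L-position 16 → W
n=19: reaches L-position 16 → W
n=20: only reaches 18(W), 17(W), 12(W), all W → L
n=21: only reaches 19(W), 18(W), 13(W), all W → L
n=22: reaches L-position 20 → W
From 22, the L positions reachable in one move are: 20.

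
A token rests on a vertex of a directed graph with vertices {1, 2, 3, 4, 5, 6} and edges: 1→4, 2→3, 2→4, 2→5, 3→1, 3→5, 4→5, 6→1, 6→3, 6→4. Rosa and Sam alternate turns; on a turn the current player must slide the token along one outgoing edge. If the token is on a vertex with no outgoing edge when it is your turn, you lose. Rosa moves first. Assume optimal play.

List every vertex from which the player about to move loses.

1, 5

Label each position W (a win for the player to move) or L (a loss). A position with no legal move is L; any other position is W exactly when some move reaches an L, and L when every move reaches a W.
Every edge goes from a vertex to one that appears earlier in the order 5, 4, 1, 3, 6, 2, so processing vertices in that order labels each vertex after all of its successors.
5: no outgoing edge → L
4: reaches L-position 5 → W
1: only reaches 4(W), which is W → L
3: reaches L-position 1 → W
6: reaches L-position 1 → W
2: reaches L-position 5 → W
The losing starting vertices are exactly the entries labelled L in this table (2 of them).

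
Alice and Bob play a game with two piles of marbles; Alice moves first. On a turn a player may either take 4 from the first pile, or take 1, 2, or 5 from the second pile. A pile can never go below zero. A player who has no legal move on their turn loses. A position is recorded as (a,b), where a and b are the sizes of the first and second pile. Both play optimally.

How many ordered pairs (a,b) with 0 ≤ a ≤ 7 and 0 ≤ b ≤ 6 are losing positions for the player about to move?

Classify positions by backward induction: terminal positions (no move available) are L. From any other position, the mover wins iff some move reaches an L.
Every move lowers a or b (never raises either), so fill the grid row by row in increasing a, and left to right within a row: each cell's successors are then already labelled.
      b=0  b=1  b=2  b=3  b=4  b=5  b=6
a=0:    L    W    W    L    W    W    L
a=1:    L    W    W    L    W    W    L
a=2:    L    W    W    L    W    W    L
a=3:    L    W    W    L    W    W    L
a=4:    W    L    W    W    L    W    W
a=5:    W    L    W    W    L    W    W
a=6:    W    L    W    W    L    W    W
a=7:    W    L    W    W    L    W    W
Cells with no legal move (terminal, hence L): (0,0), (1,0), (2,0), (3,0).
The remaining L cells, each justified by listing all of its moves:
(0,3): moves to (0,2)(W), (0,1)(W); every one is W ⇒ L
(0,6): moves to (0,5)(W), (0,4)(W), (0,1)(W); every one is W ⇒ L
(1,3): moves to (1,2)(W), (1,1)(W); every one is W ⇒ L
(1,6): moves to (1,5)(W), (1,4)(W), (1,1)(W); every one is W ⇒ L
(2,3): moves to (2,2)(W), (2,1)(W); every one is W ⇒ L
(2,6): moves to (2,5)(W), (2,4)(W), (2,1)(W); every one is W ⇒ L
(3,3): moves to (3,2)(W), (3,1)(W); every one is W ⇒ L
(3,6): moves to (3,5)(W), (3,4)(W), (3,1)(W); every one is W ⇒ L
(4,1): moves to (0,1)(W), (4,0)(W); every one is W ⇒ L
(4,4): moves to (0,4)(W), (4,3)(W), (4,2)(W); every one is W ⇒ L
(5,1): moves to (1,1)(W), (5,0)(W); every one is W ⇒ L
(5,4): moves to (1,4)(W), (5,3)(W), (5,2)(W); every one is W ⇒ L
(6,1): moves to (2,1)(W), (6,0)(W); every one is W ⇒ L
(6,4): moves to (2,4)(W), (6,3)(W), (6,2)(W); every one is W ⇒ L
(7,1): moves to (3,1)(W), (7,0)(W); every one is W ⇒ L
(7,4): moves to (3,4)(W), (7,3)(W), (7,2)(W); every one is W ⇒ L
Every other cell has at least one move into one of the L cells above, so it is W.
L cells per row: a=0: 3, a=1: 3, a=2: 3, a=3: 3, a=4: 2, a=5: 2, a=6: 2, a=7: 2; total 20.

20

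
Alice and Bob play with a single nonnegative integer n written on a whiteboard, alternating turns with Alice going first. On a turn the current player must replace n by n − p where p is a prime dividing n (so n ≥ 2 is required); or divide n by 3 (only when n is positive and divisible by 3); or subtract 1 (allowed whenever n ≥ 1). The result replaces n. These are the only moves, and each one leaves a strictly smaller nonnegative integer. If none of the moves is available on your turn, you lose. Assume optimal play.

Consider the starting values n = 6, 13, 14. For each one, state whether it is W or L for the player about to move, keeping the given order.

6: W, 13: W, 14: L

Label each position W (a win for the player to move) or L (a loss). A position with no legal move is L; any other position is W exactly when some move reaches an L, and L when every move reaches a W.
n=0: no move → L
n=1: can move to 0, which is L ⇒ W
n=2: can move to 0, which is L ⇒ W
n=3: can move to 0, which is L ⇒ W
n=4: moves to 2(W), 3(W); every one is W ⇒ L
n=5: can move to 0, which is L ⇒ W
n=6: can move to 4, which is L ⇒ W
n=7: can move to 0, which is L ⇒ W
n=8: moves to 6(W), 7(W); every one is W ⇒ L
n=9: can move to 8, which is L ⇒ W
n=10: can move to 8, which is L ⇒ W
n=11: can move to 0, which is L ⇒ W
n=12: can move to 4, which is L ⇒ W
n=13: can move to 0, which is L ⇒ W
n=14: moves to 7(W), 12(W), 13(W); every one is W ⇒ L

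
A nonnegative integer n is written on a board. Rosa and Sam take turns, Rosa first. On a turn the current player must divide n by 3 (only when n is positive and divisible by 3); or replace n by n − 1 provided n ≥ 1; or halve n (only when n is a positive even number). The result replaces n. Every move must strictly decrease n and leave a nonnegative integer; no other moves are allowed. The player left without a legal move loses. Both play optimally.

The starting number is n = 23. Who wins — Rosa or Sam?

Sam wins.

Use the standard recursion: the mover loses at a terminal position; elsewhere, the mover wins exactly when some move hands the opponent an L position.
n=0: no move → L
n=1: W (go to 0, an L position)
n=2: L (sole option 1(W) is W)
n=3: W (go to 2, an L position)
n=4: W (go to 2, an L position)
n=5: L (sole option 4(W) is W)
n=6: W (go to 2, an L position)
n=7: L (sole option 6(W) is W)
n=8: W (go to 7, an L position)
n=9: L (options 3(W), 8(W) are all W)
n=10: W (go to 5, an L position)
n=11: L (sole option 10(W) is W)
n=12: W (go to 11, an L position)
n=13: L (sole option 12(W) is W)
n=14: W (go to 7, an L position)
n=15: W (go to 5, an L position)
n=16: L (options 8(W), 15(W) are all W)
n=17: W (go to 16, an L position)
n=18: W (go to 9, an L position)
n=19: L (sole option 18(W) is W)
n=20: W (go to 19, an L position)
n=21: W (go to 7, an L position)
n=22: W (go to 11, an L position)
n=23: L (sole option 22(W) is W)
Every move from 23 reaches a W position, so the mover loses.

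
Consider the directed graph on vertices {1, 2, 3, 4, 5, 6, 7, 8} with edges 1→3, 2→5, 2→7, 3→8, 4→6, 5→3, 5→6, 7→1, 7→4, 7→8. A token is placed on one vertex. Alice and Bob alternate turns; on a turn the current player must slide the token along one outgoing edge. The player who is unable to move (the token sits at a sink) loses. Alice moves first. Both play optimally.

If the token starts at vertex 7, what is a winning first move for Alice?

Label each position W (a win for the player to move) or L (a loss). A position with no legal move is L; any other position is W exactly when some move reaches an L, and L when every move reaches a W.
Every edge goes from a vertex to one that appears earlier in the order 6, 8, 3, 4, 1, 7, 5, 2, so processing vertices in that order labels each vertex after all of its successors.
6: no outgoing edge → L
8: no outgoing edge → L
3: W (go to 8, an L position)
4: W (go to 6, an L position)
1: L (sole option 3(W) is W)
7: W (go to 1, an L position)
5: W (go to 6, an L position)
2: L (options 5(W), 7(W) are all W)
From 7, the L positions reachable in one move are: 1, 8. Any move reaching one of these is winning.

Move to 1.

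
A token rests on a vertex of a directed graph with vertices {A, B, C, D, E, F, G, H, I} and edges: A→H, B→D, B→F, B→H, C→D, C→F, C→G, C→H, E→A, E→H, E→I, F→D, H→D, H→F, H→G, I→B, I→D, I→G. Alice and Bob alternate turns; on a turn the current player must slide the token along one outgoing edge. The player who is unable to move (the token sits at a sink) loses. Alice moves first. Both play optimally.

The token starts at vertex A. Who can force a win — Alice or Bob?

Work bottom-up. With no move the player to move loses. Otherwise the position is W if at least one move leads to an L position for the opponent, and L if every move leads to a W.
Every edge goes from a vertex to one that appears earlier in the order G, D, F, H, C, B, A, I, E, so processing vertices in that order labels each vertex after all of its successors.
G: no outgoing edge → L
D: no outgoing edge → L
F: W (go to D, an L position)
H: W (go to D, an L position)
C: W (go to D, an L position)
B: W (go to D, an L position)
A: L (sole option H(W) is W)
I: W (go to D, an L position)
E: W (go to A, an L position)
The starting position A is L: whatever Alice does, the opponent receives a W position.

Bob wins.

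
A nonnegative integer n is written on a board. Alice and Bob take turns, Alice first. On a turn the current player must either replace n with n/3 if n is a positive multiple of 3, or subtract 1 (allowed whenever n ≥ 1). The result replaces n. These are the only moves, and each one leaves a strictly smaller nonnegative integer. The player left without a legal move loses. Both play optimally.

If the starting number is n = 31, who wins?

Alice wins.

Classify positions by backward induction: terminal positions (no move available) are L. From any other position, the mover wins iff some move reaches an L.
n=0: no move → L
n=1: W (go to 0, an L position)
n=2: L (sole option 1(W) is W)
n=3: W (go to 2, an L position)
n=4: L (sole option 3(W) is W)
n=5: W (go to 4, an L position)
n=6: W (go to 2, an L position)
n=7: L (sole option 6(W) is W)
n=8: W (go to 7, an L position)
n=9: L (options 3(W), 8(W) are all W)
n=10: W (go to 9, an L position)
n=11: L (sole option 10(W) is W)
n=12: W (go to 4, an L position)
n=13: L (sole option 12(W) is W)
n=14: W (go to 13, an L position)
n=15: L (options 5(W), 14(W) are all W)
n=16: W (go to 15, an L position)
n=17: L (sole option 16(W) is W)
n=18: W (go to 17, an L position)
n=19: L (sole option 18(W) is W)
n=20: W (go to 19, an L position)
n=21: W (go to 7, an L position)
n=22: L (sole option 21(W) is W)
n=23: W (go to 22, an L position)
n=24: L (options 8(W), 23(W) are all W)
n=25: W (go to 24, an L position)
n=26: L (sole option 25(W) is W)
n=27: W (go to 9, an L position)
n=28: L (sole option 27(W) is W)
n=29: W (go to 28, an L position)
n=30: L (options 10(W), 29(W) are all W)
n=31: W (go to 30, an L position)
From 31 Alice can move to 30, reaching an L position.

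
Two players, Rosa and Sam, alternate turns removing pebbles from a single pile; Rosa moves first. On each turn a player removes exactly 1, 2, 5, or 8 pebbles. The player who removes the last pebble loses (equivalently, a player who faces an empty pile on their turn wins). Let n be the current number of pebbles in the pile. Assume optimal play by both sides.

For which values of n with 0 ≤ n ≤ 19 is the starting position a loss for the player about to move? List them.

Use the standard recursion: the mover wins at a terminal position; elsewhere, the mover wins exactly when some move hands the opponent an L position.
n=0: no move; the opponent has just taken the last pebble and therefore loses → W
n=1: L (sole option 0(W) is W)
n=2: W (go to 1, an L position)
n=3: W (go to 1, an L position)
n=4: L (options 3(W), 2(W) are all W)
n=5: W (go to 4, an L position)
n=6: W (go to 4, an L position)
n=7: L (options 6(W), 5(W), 2(W) are all W)
n=8: W (go to 7, an L position)
n=9: W (go to 7, an L position)
n=10: L (options 9(W), 8(W), 5(W), 2(W) are all W)
n=11: W (go to 10, an L position)
n=12: W (go to 10, an L position)
n=13: L (options 12(W), 11(W), 8(W), 5(W) are all W)
n=14: W (go to 13, an L position)
n=15: W (go to 13, an L position)
n=16: L (options 15(W), 14(W), 11(W), 8(W) are all W)
n=17: W (go to 16, an L position)
n=18: W (go to 16, an L position)
n=19: L (options 18(W), 17(W), 14(W), 11(W) are all W)
Reading off the rows marked L gives the requested list; there are 7 such values of n.

1, 4, 7, 10, 13, 16, 19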